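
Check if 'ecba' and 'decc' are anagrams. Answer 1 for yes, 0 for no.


Sort characters of 'ecba': 'abce'
Sort characters of 'decc': 'ccde'
Sorted forms differ -> they are NOT anagrams
Result: 0

0


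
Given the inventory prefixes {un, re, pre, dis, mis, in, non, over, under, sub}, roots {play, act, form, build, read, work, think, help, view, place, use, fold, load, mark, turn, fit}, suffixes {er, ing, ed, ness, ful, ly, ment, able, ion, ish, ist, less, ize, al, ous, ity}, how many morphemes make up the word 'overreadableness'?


Segmenting 'overreadableness' against the inventory:
  'over' -> prefix (morpheme 1)
  'read' -> root (morpheme 2)
  'able' -> suffix (morpheme 3)
  'ness' -> suffix (morpheme 4)
Total morphemes: 4

4


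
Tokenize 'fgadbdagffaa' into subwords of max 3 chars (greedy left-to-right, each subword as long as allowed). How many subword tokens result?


'fgadbdagffaa' has 12 characters.
Chunking with max size 3:
  Chunk 1: 'fga' (positions 0-2)
  Chunk 2: 'dbd' (positions 3-5)
  Chunk 3: 'agf' (positions 6-8)
  Chunk 4: 'faa' (positions 9-11)
Total chunks: ceil(12 / 3) = 4

4


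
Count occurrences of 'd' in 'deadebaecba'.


Scanning 'deadebaecba' for 'd':
  Position 0: 'd' -> MATCH (count: 1)
  Position 3: 'd' -> MATCH (count: 2)
Total occurrences of 'd': 2

2


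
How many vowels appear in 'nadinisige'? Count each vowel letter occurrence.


Scanning each character of 'nadinisige':
  Position 1: 'n' -> consonant (running count: 0)
  Position 2: 'a' -> vowel (running count: 1)
  Position 3: 'd' -> consonant (running count: 1)
  Position 4: 'i' -> vowel (running count: 2)
  Position 5: 'n' -> consonant (running count: 2)
  Position 6: 'i' -> vowel (running count: 3)
  Position 7: 's' -> consonant (running count: 3)
  Position 8: 'i' -> vowel (running count: 4)
  Position 9: 'g' -> consonant (running count: 4)
  Position 10: 'e' -> vowel (running count: 5)
Total vowels: 5

5


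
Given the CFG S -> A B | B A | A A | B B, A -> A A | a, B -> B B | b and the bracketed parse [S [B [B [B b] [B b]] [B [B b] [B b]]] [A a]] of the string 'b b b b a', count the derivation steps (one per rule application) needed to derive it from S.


Every bracketed nonterminal node [X ...] in the tree is produced by exactly one rule application.
Reading the tree off as a leftmost derivation:
  Step 1: S  =>  B A   (applied S -> B A)
  Step 2: B A  =>  B B A   (applied B -> B B)
  Step 3: B B A  =>  B B B A   (applied B -> B B)
  Step 4: B B B A  =>  b B B A   (applied B -> b)
  Step 5: b B B A  =>  b b B A   (applied B -> b)
  Step 6: b b B A  =>  b b B B A   (applied B -> B B)
  Step 7: b b B B A  =>  b b b B A   (applied B -> b)
  Step 8: b b b B A  =>  b b b b A   (applied B -> b)
  Step 9: b b b b A  =>  b b b b a   (applied A -> a)
Final yield: b b b b a
Total rewrite steps: 9

9


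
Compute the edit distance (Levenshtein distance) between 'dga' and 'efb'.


Building DP table for s1='dga' (len 3) and s2='efb' (len 3):
       e  f  b
    0  1  2  3
  d 1  1  2  3
  g 2  2  2  3
  a 3  3  3  3
Edit distance = dp[3][3] = 3

3


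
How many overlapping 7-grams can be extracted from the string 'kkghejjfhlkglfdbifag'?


String 'kkghejjfhlkglfdbifag' has length L = 20.
Number of overlapping n-grams = L - n + 1
Substituting: 20 - 7 + 1 = 14

14


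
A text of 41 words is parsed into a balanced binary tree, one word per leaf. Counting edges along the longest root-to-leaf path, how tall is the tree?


In a balanced binary tree with n leaves the deepest leaf is ceil(log2(n)) edges below the root.
log2(41) = 5.3576
ceil(5.3576) = 6
height (edges) = 6

6


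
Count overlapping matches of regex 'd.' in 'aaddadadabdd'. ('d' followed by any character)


Pattern: d. means 'd' followed by any character.
Scanning 'aaddadadabdd' position-by-position:
  Pos 0: window 'aa' -> no
  Pos 1: window 'ad' -> no
  Pos 2: window 'dd' -> MATCH
  Pos 3: window 'da' -> MATCH
  Pos 4: window 'ad' -> no
  Pos 5: window 'da' -> MATCH
  Pos 6: window 'ad' -> no
  Pos 7: window 'da' -> MATCH
  Pos 8: window 'ab' -> no
  Pos 9: window 'bd' -> no
  Pos 10: window 'dd' -> MATCH
  Pos 11: window 'd' -> no
Total matches: 5

5


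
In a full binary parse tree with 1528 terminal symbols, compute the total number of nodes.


Leaf nodes (terminals): 1528
Internal nodes = n - 1 = 1528 - 1 = 1527
Total = leaves + internal = 1528 + 1527 = 3055

3055


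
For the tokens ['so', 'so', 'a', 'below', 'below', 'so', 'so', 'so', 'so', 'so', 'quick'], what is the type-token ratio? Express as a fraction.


Tokens: 11
Unique types: ('a', 'below', 'quick', 'so') = 4
TTR = 4/11
Already in lowest terms.

4/11


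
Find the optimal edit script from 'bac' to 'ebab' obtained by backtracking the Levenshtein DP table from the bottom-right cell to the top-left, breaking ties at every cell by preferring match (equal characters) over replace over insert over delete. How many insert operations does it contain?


Edit distance = 2. Backtracking from cell (3, 4) with preference match > replace > insert > delete,
then listing the resulting alignment 'bac' -> 'ebab' left to right:
  Step 1: insert 'e' [insertion #1]
  Step 2: keep 'b'
  Step 3: keep 'a'
  Step 4: replace c->b
Total insertions: 1

1


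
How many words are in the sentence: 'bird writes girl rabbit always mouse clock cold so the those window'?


Counting words by splitting on spaces:
  Word 1: 'bird'
  Word 2: 'writes'
  Word 3: 'girl'
  Word 4: 'rabbit'
  Word 5: 'always'
  Word 6: 'mouse'
  Word 7: 'clock'
  Word 8: 'cold'
  Word 9: 'so'
  Word 10: 'the'
  Word 11: 'those'
  Word 12: 'window'
Total words: 12

12


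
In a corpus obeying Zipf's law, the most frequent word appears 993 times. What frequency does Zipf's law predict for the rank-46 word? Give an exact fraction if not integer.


Zipf's law: freq(rank) = f1 / rank
f1 = 993, rank = 46
freq = 993 / 46
GCD(993, 46) = 1
Simplified: 993/46

993/46


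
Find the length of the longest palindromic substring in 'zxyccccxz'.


Scanning 'zxyccccxz' for palindromic substrings.
Substring at positions 3-6: 'cccc'.
Check: reverse('cccc') = 'cccc' -> palindrome confirmed.
Neighbouring characters ('y' / 'x') break symmetry, so it cannot extend further.
No longer palindromic substring exists; longest length = 4

4


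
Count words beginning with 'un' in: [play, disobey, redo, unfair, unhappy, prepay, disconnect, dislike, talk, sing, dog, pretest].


Checking each word for prefix 'un':
  'play' -> no (count: 0)
  'disobey' -> no (count: 0)
  'redo' -> no (count: 0)
  'unfair' -> YES, starts with 'un' (count: 1)
  'unhappy' -> YES, starts with 'un' (count: 2)
  'prepay' -> no (count: 2)
  'disconnect' -> no (count: 2)
  'dislike' -> no (count: 2)
  'talk' -> no (count: 2)
  'sing' -> no (count: 2)
  'dog' -> no (count: 2)
  'pretest' -> no (count: 2)
Total with prefix 'un': 2

2


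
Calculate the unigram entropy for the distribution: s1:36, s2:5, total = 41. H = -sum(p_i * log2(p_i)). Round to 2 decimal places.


Computing entropy H = -sum(p_i * log2(p_i)):
  s1: p = 36/41 = 0.8780, -p*log2(p) = 0.1647
  s2: p = 5/41 = 0.1220, -p*log2(p) = 0.3702
H = sum of terms = 0.5349
Rounded to 2 decimals: 0.53

0.53


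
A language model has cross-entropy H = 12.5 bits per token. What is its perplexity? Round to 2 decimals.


Perplexity formula: PP = 2^H
H = 12.5
PP = 2^12.5
Decompose: 2^12.5 = 2^12 * 2^0.5 = 2^12 * sqrt(2)
2^12 = 4096, sqrt(2) ~ 1.4142136
PP ~ 4096 * 1.4142136 = 5792.6189056
Rounded to 2 decimals: 5792.62

5792.62


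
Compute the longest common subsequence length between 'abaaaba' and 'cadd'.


DP table for LCS of 'abaaaba' and 'cadd':
       c  a  d  d
    0  0  0  0  0
  a 0  0  1  1  1
  b 0  0  1  1  1
  a 0  0  1  1  1
  a 0  0  1  1  1
  a 0  0  1  1  1
  b 0  0  1  1  1
  a 0  0  1  1  1
LCS: 'a'
LCS length = 1

1


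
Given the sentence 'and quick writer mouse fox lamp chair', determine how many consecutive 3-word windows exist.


Word trigrams from [7] words:
  Trigram 1: (and quick writer)
  Trigram 2: (quick writer mouse)
  Trigram 3: (writer mouse fox)
  Trigram 4: (mouse fox lamp)
  Trigram 5: (fox lamp chair)
Total word trigrams: 7 - 2 = 5

5


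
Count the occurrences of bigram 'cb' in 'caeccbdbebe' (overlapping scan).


Scanning 'caeccbdbebe' for bigram 'cb':
  Position 0: 'ca' -> no
  Position 1: 'ae' -> no
  Position 2: 'ec' -> no
  Position 3: 'cc' -> no
  Position 4: 'cb' -> MATCH
  Position 5: 'bd' -> no
  Position 6: 'db' -> no
  Position 7: 'be' -> no
  Position 8: 'eb' -> no
  Position 9: 'be' -> no
Total matches: 1

1


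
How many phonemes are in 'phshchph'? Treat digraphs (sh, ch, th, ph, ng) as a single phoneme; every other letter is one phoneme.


Parsing 'phshchph' greedily, digraphs first:
  'ph' -> digraph (1 consonant phoneme) (phonemes so far: 1)
  'sh' -> digraph (1 consonant phoneme) (phonemes so far: 2)
  'ch' -> digraph (1 consonant phoneme) (phonemes so far: 3)
  'ph' -> digraph (1 consonant phoneme) (phonemes so far: 4)
Total phonemes: 4

4


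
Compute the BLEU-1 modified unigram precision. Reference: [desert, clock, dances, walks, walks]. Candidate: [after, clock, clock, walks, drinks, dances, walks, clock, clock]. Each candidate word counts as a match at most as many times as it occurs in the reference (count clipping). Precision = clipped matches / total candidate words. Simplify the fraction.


Reference word counts: {'clock': 1, 'dances': 1, 'desert': 1, 'walks': 2}
Checking each candidate word (with clipping):
  'after' -> not in reference -> no match (matches: 0)
  'clock' -> in reference (ref count 1, used 1/1) -> match (matches: 1)
  'clock' -> ref count 1 already used up (1/1) -> clipped, no match (matches: 1)
  'walks' -> in reference (ref count 2, used 1/2) -> match (matches: 2)
  'drinks' -> not in reference -> no match (matches: 2)
  'dances' -> in reference (ref count 1, used 1/1) -> match (matches: 3)
  'walks' -> in reference (ref count 2, used 2/2) -> match (matches: 4)
  'clock' -> ref count 1 already used up (1/1) -> clipped, no match (matches: 4)
  'clock' -> ref count 1 already used up (1/1) -> clipped, no match (matches: 4)
Clipped matches: 4, Candidate length: 9
Precision = 4/9

4/9


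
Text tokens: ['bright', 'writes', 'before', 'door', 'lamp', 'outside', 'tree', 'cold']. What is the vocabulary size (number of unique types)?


Listing all tokens and tracking unique types:
  Token 1: 'bright' -> NEW (unique so far: 1)
  Token 2: 'writes' -> NEW (unique so far: 2)
  Token 3: 'before' -> NEW (unique so far: 3)
  Token 4: 'door' -> NEW (unique so far: 4)
  Token 5: 'lamp' -> NEW (unique so far: 5)
  Token 6: 'outside' -> NEW (unique so far: 6)
  Token 7: 'tree' -> NEW (unique so far: 7)
  Token 8: 'cold' -> NEW (unique so far: 8)
Unique types: ('before', 'bright', 'cold', 'door', 'lamp', 'outside', 'tree', 'writes')
Vocabulary size: 8

8


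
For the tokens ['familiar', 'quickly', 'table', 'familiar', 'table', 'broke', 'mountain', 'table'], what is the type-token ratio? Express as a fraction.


Tokens: 8
Unique types: ('broke', 'familiar', 'mountain', 'quickly', 'table') = 5
TTR = 5/8
Already in lowest terms.

5/8


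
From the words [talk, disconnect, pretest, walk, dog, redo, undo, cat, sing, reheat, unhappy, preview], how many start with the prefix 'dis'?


Checking each word for prefix 'dis':
  'talk' -> no (count: 0)
  'disconnect' -> YES, starts with 'dis' (count: 1)
  'pretest' -> no (count: 1)
  'walk' -> no (count: 1)
  'dog' -> no (count: 1)
  'redo' -> no (count: 1)
  'undo' -> no (count: 1)
  'cat' -> no (count: 1)
  'sing' -> no (count: 1)
  'reheat' -> no (count: 1)
  'unhappy' -> no (count: 1)
  'preview' -> no (count: 1)
Total with prefix 'dis': 1

1


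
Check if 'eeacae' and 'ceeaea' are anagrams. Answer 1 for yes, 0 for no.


Sort characters of 'eeacae': 'aaceee'
Sort characters of 'ceeaea': 'aaceee'
Sorted forms match -> they ARE anagrams
Result: 1

1


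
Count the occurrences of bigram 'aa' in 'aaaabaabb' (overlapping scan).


Scanning 'aaaabaabb' for bigram 'aa':
  Position 0: 'aa' -> MATCH
  Position 1: 'aa' -> MATCH
  Position 2: 'aa' -> MATCH
  Position 3: 'ab' -> no
  Position 4: 'ba' -> no
  Position 5: 'aa' -> MATCH
  Position 6: 'ab' -> no
  Position 7: 'bb' -> no
Total matches: 4

4


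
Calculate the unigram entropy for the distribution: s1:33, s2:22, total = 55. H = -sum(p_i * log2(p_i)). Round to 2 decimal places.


Computing entropy H = -sum(p_i * log2(p_i)):
  s1: p = 33/55 = 0.6000, -p*log2(p) = 0.4422
  s2: p = 22/55 = 0.4000, -p*log2(p) = 0.5288
H = sum of terms = 0.9710
Rounded to 2 decimals: 0.97

0.97


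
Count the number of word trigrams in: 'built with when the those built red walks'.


Word trigrams from [8] words:
  Trigram 1: (built with when)
  Trigram 2: (with when the)
  Trigram 3: (when the those)
  Trigram 4: (the those built)
  Trigram 5: (those built red)
  Trigram 6: (built red walks)
Total word trigrams: 8 - 2 = 6

6


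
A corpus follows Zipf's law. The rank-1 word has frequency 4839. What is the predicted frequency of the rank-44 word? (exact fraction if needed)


Zipf's law: freq(rank) = f1 / rank
f1 = 4839, rank = 44
freq = 4839 / 44
GCD(4839, 44) = 1
Simplified: 4839/44

4839/44


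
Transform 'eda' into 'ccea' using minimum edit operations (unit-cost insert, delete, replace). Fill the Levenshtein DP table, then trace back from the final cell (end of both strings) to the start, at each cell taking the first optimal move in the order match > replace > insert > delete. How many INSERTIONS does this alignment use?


Edit distance = 3. Backtracking from cell (3, 4) with preference match > replace > insert > delete,
then listing the resulting alignment 'eda' -> 'ccea' left to right:
  Step 1: insert 'c' [insertion #1]
  Step 2: replace e->c
  Step 3: replace d->e
  Step 4: keep 'a'
Total insertions: 1

1


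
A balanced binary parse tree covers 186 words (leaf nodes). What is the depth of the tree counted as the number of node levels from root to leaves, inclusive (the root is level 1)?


In a balanced binary tree with n leaves the deepest leaf is ceil(log2(n)) edges below the root,
so counting node levels inclusive of root and leaves gives ceil(log2(n)) + 1 levels.
log2(186) = 7.5392
ceil(7.5392) = 8
levels = 8 + 1 = 9

9


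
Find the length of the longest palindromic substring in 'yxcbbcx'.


Scanning 'yxcbbcx' for palindromic substrings.
Substring at positions 1-6: 'xcbbcx'.
Check: reverse('xcbbcx') = 'xcbbcx' -> palindrome confirmed.
Neighbouring characters ('y' / '-') break symmetry, so it cannot extend further.
No longer palindromic substring exists; longest length = 6

6


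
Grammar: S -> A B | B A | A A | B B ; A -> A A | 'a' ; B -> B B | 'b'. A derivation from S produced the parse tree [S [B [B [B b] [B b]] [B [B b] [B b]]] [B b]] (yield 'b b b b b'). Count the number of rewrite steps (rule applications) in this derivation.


Every bracketed nonterminal node [X ...] in the tree is produced by exactly one rule application.
Reading the tree off as a leftmost derivation:
  Step 1: S  =>  B B   (applied S -> B B)
  Step 2: B B  =>  B B B   (applied B -> B B)
  Step 3: B B B  =>  B B B B   (applied B -> B B)
  Step 4: B B B B  =>  b B B B   (applied B -> b)
  Step 5: b B B B  =>  b b B B   (applied B -> b)
  Step 6: b b B B  =>  b b B B B   (applied B -> B B)
  Step 7: b b B B B  =>  b b b B B   (applied B -> b)
  Step 8: b b b B B  =>  b b b b B   (applied B -> b)
  Step 9: b b b b B  =>  b b b b b   (applied B -> b)
Final yield: b b b b b
Total rewrite steps: 9

9


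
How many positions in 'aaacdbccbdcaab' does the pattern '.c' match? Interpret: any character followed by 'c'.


Pattern: .c means any character followed by 'c'.
Scanning 'aaacdbccbdcaab' position-by-position:
  Pos 0: window 'aa' -> no
  Pos 1: window 'aa' -> no
  Pos 2: window 'ac' -> MATCH
  Pos 3: window 'cd' -> no
  Pos 4: window 'db' -> no
  Pos 5: window 'bc' -> MATCH
  Pos 6: window 'cc' -> MATCH
  Pos 7: window 'cb' -> no
  Pos 8: window 'bd' -> no
  Pos 9: window 'dc' -> MATCH
  Pos 10: window 'ca' -> no
  Pos 11: window 'aa' -> no
  Pos 12: window 'ab' -> no
  Pos 13: window 'b' -> no
Total matches: 4

4


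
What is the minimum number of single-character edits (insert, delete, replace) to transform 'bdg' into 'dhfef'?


Building DP table for s1='bdg' (len 3) and s2='dhfef' (len 5):
       d  h  f  e  f
    0  1  2  3  4  5
  b 1  1  2  3  4  5
  d 2  1  2  3  4  5
  g 3  2  2  3  4  5
Edit distance = dp[3][5] = 5

5


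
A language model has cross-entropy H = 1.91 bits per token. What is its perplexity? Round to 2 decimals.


Perplexity formula: PP = 2^H
H = 1.91
PP = 2^1.91
Decompose: 2^1.91 = 2^1 * 2^0.91
2^1 = 2, 2^0.91 ~ 1.8790455
PP ~ 2 * 1.8790455 = 3.7580910
Rounded to 2 decimals: 3.76

3.76


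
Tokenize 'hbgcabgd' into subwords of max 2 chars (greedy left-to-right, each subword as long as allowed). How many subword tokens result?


'hbgcabgd' has 8 characters.
Chunking with max size 2:
  Chunk 1: 'hb' (positions 0-1)
  Chunk 2: 'gc' (positions 2-3)
  Chunk 3: 'ab' (positions 4-5)
  Chunk 4: 'gd' (positions 6-7)
Total chunks: ceil(8 / 2) = 4

4


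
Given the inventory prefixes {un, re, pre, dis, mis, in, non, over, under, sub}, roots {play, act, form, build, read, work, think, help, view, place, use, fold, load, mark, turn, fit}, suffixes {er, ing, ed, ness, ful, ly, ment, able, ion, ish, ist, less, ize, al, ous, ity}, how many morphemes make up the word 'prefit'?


Segmenting 'prefit' against the inventory:
  'pre' -> prefix (morpheme 1)
  'fit' -> root (morpheme 2)
Total morphemes: 2

2


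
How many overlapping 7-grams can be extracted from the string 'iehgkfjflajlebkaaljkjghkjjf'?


String 'iehgkfjflajlebkaaljkjghkjjf' has length L = 27.
Number of overlapping n-grams = L - n + 1
Substituting: 27 - 7 + 1 = 21

21


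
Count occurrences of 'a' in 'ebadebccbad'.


Scanning 'ebadebccbad' for 'a':
  Position 2: 'a' -> MATCH (count: 1)
  Position 9: 'a' -> MATCH (count: 2)
Total occurrences of 'a': 2

2


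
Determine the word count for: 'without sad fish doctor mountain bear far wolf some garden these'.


Counting words by splitting on spaces:
  Word 1: 'without'
  Word 2: 'sad'
  Word 3: 'fish'
  Word 4: 'doctor'
  Word 5: 'mountain'
  Word 6: 'bear'
  Word 7: 'far'
  Word 8: 'wolf'
  Word 9: 'some'
  Word 10: 'garden'
  Word 11: 'these'
Total words: 11

11


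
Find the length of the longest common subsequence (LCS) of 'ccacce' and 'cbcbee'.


DP table for LCS of 'ccacce' and 'cbcbee':
       c  b  c  b  e  e
    0  0  0  0  0  0  0
  c 0  1  1  1  1  1  1
  c 0  1  1  2  2  2  2
  a 0  1  1  2  2  2  2
  c 0  1  1  2  2  2  2
  c 0  1  1  2  2  2  2
  e 0  1  1  2  2  3  3
LCS: 'cce'
LCS length = 3

3


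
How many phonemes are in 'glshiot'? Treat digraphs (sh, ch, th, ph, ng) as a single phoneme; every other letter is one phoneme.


Parsing 'glshiot' greedily, digraphs first:
  'g' -> consonant phoneme (phonemes so far: 1)
  'l' -> consonant phoneme (phonemes so far: 2)
  'sh' -> digraph (1 consonant phoneme) (phonemes so far: 3)
  'i' -> vowel phoneme (phonemes so far: 4)
  'o' -> vowel phoneme (phonemes so far: 5)
  't' -> consonant phoneme (phonemes so far: 6)
Total phonemes: 6

6


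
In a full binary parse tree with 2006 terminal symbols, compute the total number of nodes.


Leaf nodes (terminals): 2006
Internal nodes = n - 1 = 2006 - 1 = 2005
Total = leaves + internal = 2006 + 2005 = 4011

4011


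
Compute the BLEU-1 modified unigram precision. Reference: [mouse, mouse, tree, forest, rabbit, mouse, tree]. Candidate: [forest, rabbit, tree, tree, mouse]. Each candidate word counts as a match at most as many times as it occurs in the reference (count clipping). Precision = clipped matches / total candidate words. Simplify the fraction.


Reference word counts: {'forest': 1, 'mouse': 3, 'rabbit': 1, 'tree': 2}
Checking each candidate word (with clipping):
  'forest' -> in reference (ref count 1, used 1/1) -> match (matches: 1)
  'rabbit' -> in reference (ref count 1, used 1/1) -> match (matches: 2)
  'tree' -> in reference (ref count 2, used 1/2) -> match (matches: 3)
  'tree' -> in reference (ref count 2, used 2/2) -> match (matches: 4)
  'mouse' -> in reference (ref count 3, used 1/3) -> match (matches: 5)
Clipped matches: 5, Candidate length: 5
Precision = 5/5 = 1

1


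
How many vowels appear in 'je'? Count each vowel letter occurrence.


Scanning each character of 'je':
  Position 1: 'j' -> consonant (running count: 0)
  Position 2: 'e' -> vowel (running count: 1)
Total vowels: 1

1


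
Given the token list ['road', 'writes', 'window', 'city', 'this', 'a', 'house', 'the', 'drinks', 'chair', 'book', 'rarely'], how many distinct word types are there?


Listing all tokens and tracking unique types:
  Token 1: 'road' -> NEW (unique so far: 1)
  Token 2: 'writes' -> NEW (unique so far: 2)
  Token 3: 'window' -> NEW (unique so far: 3)
  Token 4: 'city' -> NEW (unique so far: 4)
  Token 5: 'this' -> NEW (unique so far: 5)
  Token 6: 'a' -> NEW (unique so far: 6)
  Token 7: 'house' -> NEW (unique so far: 7)
  Token 8: 'the' -> NEW (unique so far: 8)
  Token 9: 'drinks' -> NEW (unique so far: 9)
  Token 10: 'chair' -> NEW (unique so far: 10)
  Token 11: 'book' -> NEW (unique so far: 11)
  Token 12: 'rarely' -> NEW (unique so far: 12)
Unique types: ('a', 'book', 'chair', 'city', 'drinks', 'house', 'rarely', 'road', 'the', 'this', 'window', 'writes')
Vocabulary size: 12

12


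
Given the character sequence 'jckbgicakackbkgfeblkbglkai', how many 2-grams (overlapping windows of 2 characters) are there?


String 'jckbgicakackbkgfeblkbglkai' has length L = 26.
Number of overlapping n-grams = L - n + 1
Substituting: 26 - 2 + 1 = 25

25


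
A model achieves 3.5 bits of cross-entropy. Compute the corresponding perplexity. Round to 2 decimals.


Perplexity formula: PP = 2^H
H = 3.5
PP = 2^3.5
Decompose: 2^3.5 = 2^3 * 2^0.5 = 2^3 * sqrt(2)
2^3 = 8, sqrt(2) ~ 1.4142136
PP ~ 8 * 1.4142136 = 11.3137088
Rounded to 2 decimals: 11.31

11.31


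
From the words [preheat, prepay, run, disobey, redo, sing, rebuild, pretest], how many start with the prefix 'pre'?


Checking each word for prefix 'pre':
  'preheat' -> YES, starts with 'pre' (count: 1)
  'prepay' -> YES, starts with 'pre' (count: 2)
  'run' -> no (count: 2)
  'disobey' -> no (count: 2)
  'redo' -> no (count: 2)
  'sing' -> no (count: 2)
  'rebuild' -> no (count: 2)
  'pretest' -> YES, starts with 'pre' (count: 3)
Total with prefix 'pre': 3

3


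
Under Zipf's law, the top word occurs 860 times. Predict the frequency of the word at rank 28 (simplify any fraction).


Zipf's law: freq(rank) = f1 / rank
f1 = 860, rank = 28
freq = 860 / 28
GCD(860, 28) = 4
Simplified: 215/7

215/7


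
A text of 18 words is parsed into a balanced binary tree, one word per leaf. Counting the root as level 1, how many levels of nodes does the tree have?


In a balanced binary tree with n leaves the deepest leaf is ceil(log2(n)) edges below the root,
so counting node levels inclusive of root and leaves gives ceil(log2(n)) + 1 levels.
log2(18) = 4.1699
ceil(4.1699) = 5
levels = 5 + 1 = 6

6


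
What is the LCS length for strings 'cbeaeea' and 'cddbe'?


DP table for LCS of 'cbeaeea' and 'cddbe':
       c  d  d  b  e
    0  0  0  0  0  0
  c 0  1  1  1  1  1
  b 0  1  1  1  2  2
  e 0  1  1  1  2  3
  a 0  1  1  1  2  3
  e 0  1  1  1  2  3
  e 0  1  1  1  2  3
  a 0  1  1  1  2  3
LCS: 'cbe'
LCS length = 3

3


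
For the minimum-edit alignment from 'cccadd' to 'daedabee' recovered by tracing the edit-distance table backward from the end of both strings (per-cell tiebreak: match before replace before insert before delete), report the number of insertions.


Edit distance = 7. Backtracking from cell (6, 8) with preference match > replace > insert > delete,
then listing the resulting alignment 'cccadd' -> 'daedabee' left to right:
  Step 1: insert 'd' [insertion #1]
  Step 2: replace c->a
  Step 3: replace c->e
  Step 4: replace c->d
  Step 5: keep 'a'
  Step 6: insert 'b' [insertion #2]
  Step 7: replace d->e
  Step 8: replace d->e
Total insertions: 2

2


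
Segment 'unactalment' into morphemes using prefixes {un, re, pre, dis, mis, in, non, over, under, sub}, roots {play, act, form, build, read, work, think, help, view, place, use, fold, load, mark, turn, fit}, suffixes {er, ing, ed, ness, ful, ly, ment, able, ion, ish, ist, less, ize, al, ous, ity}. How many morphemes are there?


Segmenting 'unactalment' against the inventory:
  'un' -> prefix (morpheme 1)
  'act' -> root (morpheme 2)
  'al' -> suffix (morpheme 3)
  'ment' -> suffix (morpheme 4)
Total morphemes: 4

4


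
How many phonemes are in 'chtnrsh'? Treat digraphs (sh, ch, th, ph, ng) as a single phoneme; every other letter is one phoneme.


Parsing 'chtnrsh' greedily, digraphs first:
  'ch' -> digraph (1 consonant phoneme) (phonemes so far: 1)
  't' -> consonant phoneme (phonemes so far: 2)
  'n' -> consonant phoneme (phonemes so far: 3)
  'r' -> consonant phoneme (phonemes so far: 4)
  'sh' -> digraph (1 consonant phoneme) (phonemes so far: 5)
Total phonemes: 5

5


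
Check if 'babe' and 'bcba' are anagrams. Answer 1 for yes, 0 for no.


Sort characters of 'babe': 'abbe'
Sort characters of 'bcba': 'abbc'
Sorted forms differ -> they are NOT anagrams
Result: 0

0


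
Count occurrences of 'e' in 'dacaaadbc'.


Scanning 'dacaaadbc' for 'e':
  No matches found.
Total occurrences of 'e': 0

0


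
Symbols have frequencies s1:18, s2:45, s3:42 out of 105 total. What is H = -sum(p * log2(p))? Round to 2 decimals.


Computing entropy H = -sum(p_i * log2(p_i)):
  s1: p = 18/105 = 0.1714, -p*log2(p) = 0.4362
  s2: p = 45/105 = 0.4286, -p*log2(p) = 0.5239
  s3: p = 42/105 = 0.4000, -p*log2(p) = 0.5288
H = sum of terms = 1.4889
Rounded to 2 decimals: 1.49

1.49


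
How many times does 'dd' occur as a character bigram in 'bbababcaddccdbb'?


Scanning 'bbababcaddccdbb' for bigram 'dd':
  Position 0: 'bb' -> no
  Position 1: 'ba' -> no
  Position 2: 'ab' -> no
  Position 3: 'ba' -> no
  Position 4: 'ab' -> no
  Position 5: 'bc' -> no
  Position 6: 'ca' -> no
  Position 7: 'ad' -> no
  Position 8: 'dd' -> MATCH
  Position 9: 'dc' -> no
  Position 10: 'cc' -> no
  Position 11: 'cd' -> no
  Position 12: 'db' -> no
  Position 13: 'bb' -> no
Total matches: 1

1


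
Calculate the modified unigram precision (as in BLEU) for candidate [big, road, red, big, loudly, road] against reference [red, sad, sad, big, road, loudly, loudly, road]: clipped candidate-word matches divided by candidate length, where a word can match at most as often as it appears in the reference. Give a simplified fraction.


Reference word counts: {'big': 1, 'loudly': 2, 'red': 1, 'road': 2, 'sad': 2}
Checking each candidate word (with clipping):
  'big' -> in reference (ref count 1, used 1/1) -> match (matches: 1)
  'road' -> in reference (ref count 2, used 1/2) -> match (matches: 2)
  'red' -> in reference (ref count 1, used 1/1) -> match (matches: 3)
  'big' -> ref count 1 already used up (1/1) -> clipped, no match (matches: 3)
  'loudly' -> in reference (ref count 2, used 1/2) -> match (matches: 4)
  'road' -> in reference (ref count 2, used 2/2) -> match (matches: 5)
Clipped matches: 5, Candidate length: 6
Precision = 5/6

5/6


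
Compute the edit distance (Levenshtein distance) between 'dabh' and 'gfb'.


Building DP table for s1='dabh' (len 4) and s2='gfb' (len 3):
       g  f  b
    0  1  2  3
  d 1  1  2  3
  a 2  2  2  3
  b 3  3  3  2
  h 4  4  4  3
Edit distance = dp[4][3] = 3

3


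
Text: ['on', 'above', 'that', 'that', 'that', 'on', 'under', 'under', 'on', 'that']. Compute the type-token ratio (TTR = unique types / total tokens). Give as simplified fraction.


Tokens: 10
Unique types: ('above', 'on', 'that', 'under') = 4
TTR = 4/10
Simplify: divide both by 2 -> 2/5
TTR = 2/5

2/5


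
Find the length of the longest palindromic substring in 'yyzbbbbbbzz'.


Scanning 'yyzbbbbbbzz' for palindromic substrings.
Substring at positions 2-9: 'zbbbbbbz'.
Check: reverse('zbbbbbbz') = 'zbbbbbbz' -> palindrome confirmed.
Neighbouring characters ('y' / 'z') break symmetry, so it cannot extend further.
No longer palindromic substring exists; longest length = 8

8


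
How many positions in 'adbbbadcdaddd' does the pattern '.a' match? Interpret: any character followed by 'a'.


Pattern: .a means any character followed by 'a'.
Scanning 'adbbbadcdaddd' position-by-position:
  Pos 0: window 'ad' -> no
  Pos 1: window 'db' -> no
  Pos 2: window 'bb' -> no
  Pos 3: window 'bb' -> no
  Pos 4: window 'ba' -> MATCH
  Pos 5: window 'ad' -> no
  Pos 6: window 'dc' -> no
  Pos 7: window 'cd' -> no
  Pos 8: window 'da' -> MATCH
  Pos 9: window 'ad' -> no
  Pos 10: window 'dd' -> no
  Pos 11: window 'dd' -> no
  Pos 12: window 'd' -> no
Total matches: 2

2


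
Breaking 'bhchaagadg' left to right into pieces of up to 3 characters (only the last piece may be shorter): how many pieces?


'bhchaagadg' has 10 characters.
Chunking with max size 3:
  Chunk 1: 'bhc' (positions 0-2)
  Chunk 2: 'haa' (positions 3-5)
  Chunk 3: 'gad' (positions 6-8)
  Chunk 4: 'g' (positions 9-9)
Total chunks: ceil(10 / 3) = 4

4


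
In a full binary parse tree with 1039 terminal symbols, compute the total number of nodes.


Leaf nodes (terminals): 1039
Internal nodes = n - 1 = 1039 - 1 = 1038
Total = leaves + internal = 1039 + 1038 = 2077

2077


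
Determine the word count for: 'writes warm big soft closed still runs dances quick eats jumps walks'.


Counting words by splitting on spaces:
  Word 1: 'writes'
  Word 2: 'warm'
  Word 3: 'big'
  Word 4: 'soft'
  Word 5: 'closed'
  Word 6: 'still'
  Word 7: 'runs'
  Word 8: 'dances'
  Word 9: 'quick'
  Word 10: 'eats'
  Word 11: 'jumps'
  Word 12: 'walks'
Total words: 12

12


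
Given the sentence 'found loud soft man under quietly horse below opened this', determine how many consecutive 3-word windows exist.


Word trigrams from [10] words:
  Trigram 1: (found loud soft)
  Trigram 2: (loud soft man)
  Trigram 3: (soft man under)
  Trigram 4: (man under quietly)
  Trigram 5: (under quietly horse)
  Trigram 6: (quietly horse below)
  Trigram 7: (horse below opened)
  Trigram 8: (below opened this)
Total word trigrams: 10 - 2 = 8

8


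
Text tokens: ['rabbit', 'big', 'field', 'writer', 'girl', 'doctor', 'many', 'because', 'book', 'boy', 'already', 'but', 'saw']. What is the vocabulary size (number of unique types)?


Listing all tokens and tracking unique types:
  Token 1: 'rabbit' -> NEW (unique so far: 1)
  Token 2: 'big' -> NEW (unique so far: 2)
  Token 3: 'field' -> NEW (unique so far: 3)
  Token 4: 'writer' -> NEW (unique so far: 4)
  Token 5: 'girl' -> NEW (unique so far: 5)
  Token 6: 'doctor' -> NEW (unique so far: 6)
  Token 7: 'many' -> NEW (unique so far: 7)
  Token 8: 'because' -> NEW (unique so far: 8)
  Token 9: 'book' -> NEW (unique so far: 9)
  Token 10: 'boy' -> NEW (unique so far: 10)
  Token 11: 'already' -> NEW (unique so far: 11)
  Token 12: 'but' -> NEW (unique so far: 12)
  Token 13: 'saw' -> NEW (unique so far: 13)
Unique types: ('already', 'because', 'big', 'book', 'boy', 'but', 'doctor', 'field', 'girl', 'many', 'rabbit', 'saw', 'writer')
Vocabulary size: 13

13


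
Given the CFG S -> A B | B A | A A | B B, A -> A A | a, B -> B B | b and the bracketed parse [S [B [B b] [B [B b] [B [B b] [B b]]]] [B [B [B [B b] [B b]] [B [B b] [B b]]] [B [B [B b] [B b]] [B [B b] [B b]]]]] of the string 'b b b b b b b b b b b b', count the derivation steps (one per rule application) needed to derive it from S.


Every bracketed nonterminal node [X ...] in the tree is produced by exactly one rule application.
Reading the tree off as a leftmost derivation:
  Step 1: S  =>  B B   (applied S -> B B)
  Step 2: B B  =>  B B B   (applied B -> B B)
  Step 3: B B B  =>  b B B   (applied B -> b)
  Step 4: b B B  =>  b B B B   (applied B -> B B)
  Step 5: b B B B  =>  b b B B   (applied B -> b)
  Step 6: b b B B  =>  b b B B B   (applied B -> B B)
  Step 7: b b B B B  =>  b b b B B   (applied B -> b)
  Step 8: b b b B B  =>  b b b b B   (applied B -> b)
  Step 9: b b b b B  =>  b b b b B B   (applied B -> B B)
  Step 10: b b b b B B  =>  b b b b B B B   (applied B -> B B)
  Step 11: b b b b B B B  =>  b b b b B B B B   (applied B -> B B)
  Step 12: b b b b B B B B  =>  b b b b b B B B   (applied B -> b)
  Step 13: b b b b b B B B  =>  b b b b b b B B   (applied B -> b)
  Step 14: b b b b b b B B  =>  b b b b b b B B B   (applied B -> B B)
  Step 15: b b b b b b B B B  =>  b b b b b b b B B   (applied B -> b)
  Step 16: b b b b b b b B B  =>  b b b b b b b b B   (applied B -> b)
  Step 17: b b b b b b b b B  =>  b b b b b b b b B B   (applied B -> B B)
  Step 18: b b b b b b b b B B  =>  b b b b b b b b B B B   (applied B -> B B)
  Step 19: b b b b b b b b B B B  =>  b b b b b b b b b B B   (applied B -> b)
  Step 20: b b b b b b b b b B B  =>  b b b b b b b b b b B   (applied B -> b)
  Step 21: b b b b b b b b b b B  =>  b b b b b b b b b b B B   (applied B -> B B)
  Step 22: b b b b b b b b b b B B  =>  b b b b b b b b b b b B   (applied B -> b)
  Step 23: b b b b b b b b b b b B  =>  b b b b b b b b b b b b   (applied B -> b)
Final yield: b b b b b b b b b b b b
Total rewrite steps: 23

23


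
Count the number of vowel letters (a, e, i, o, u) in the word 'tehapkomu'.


Scanning each character of 'tehapkomu':
  Position 1: 't' -> consonant (running count: 0)
  Position 2: 'e' -> vowel (running count: 1)
  Position 3: 'h' -> consonant (running count: 1)
  Position 4: 'a' -> vowel (running count: 2)
  Position 5: 'p' -> consonant (running count: 2)
  Position 6: 'k' -> consonant (running count: 2)
  Position 7: 'o' -> vowel (running count: 3)
  Position 8: 'm' -> consonant (running count: 3)
  Position 9: 'u' -> vowel (running count: 4)
Total vowels: 4

4


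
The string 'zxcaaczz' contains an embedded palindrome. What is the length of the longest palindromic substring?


Scanning 'zxcaaczz' for palindromic substrings.
Substring at positions 2-5: 'caac'.
Check: reverse('caac') = 'caac' -> palindrome confirmed.
Neighbouring characters ('x' / 'z') break symmetry, so it cannot extend further.
No longer palindromic substring exists; longest length = 4

4


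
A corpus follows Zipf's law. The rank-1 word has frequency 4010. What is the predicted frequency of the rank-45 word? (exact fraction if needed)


Zipf's law: freq(rank) = f1 / rank
f1 = 4010, rank = 45
freq = 4010 / 45
GCD(4010, 45) = 5
Simplified: 802/9

802/9


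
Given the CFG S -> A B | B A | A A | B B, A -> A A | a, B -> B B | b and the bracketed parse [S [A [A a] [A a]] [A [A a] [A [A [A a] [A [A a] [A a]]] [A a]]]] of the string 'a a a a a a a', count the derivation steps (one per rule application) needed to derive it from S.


Every bracketed nonterminal node [X ...] in the tree is produced by exactly one rule application.
Reading the tree off as a leftmost derivation:
  Step 1: S  =>  A A   (applied S -> A A)
  Step 2: A A  =>  A A A   (applied A -> A A)
  Step 3: A A A  =>  a A A   (applied A -> a)
  Step 4: a A A  =>  a a A   (applied A -> a)
  Step 5: a a A  =>  a a A A   (applied A -> A A)
  Step 6: a a A A  =>  a a a A   (applied A -> a)
  Step 7: a a a A  =>  a a a A A   (applied A -> A A)
  Step 8: a a a A A  =>  a a a A A A   (applied A -> A A)
  Step 9: a a a A A A  =>  a a a a A A   (applied A -> a)
  Step 10: a a a a A A  =>  a a a a A A A   (applied A -> A A)
  Step 11: a a a a A A A  =>  a a a a a A A   (applied A -> a)
  Step 12: a a a a a A A  =>  a a a a a a A   (applied A -> a)
  Step 13: a a a a a a A  =>  a a a a a a a   (applied A -> a)
Final yield: a a a a a a a
Total rewrite steps: 13

13


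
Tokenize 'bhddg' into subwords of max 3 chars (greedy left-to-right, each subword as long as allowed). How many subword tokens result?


'bhddg' has 5 characters.
Chunking with max size 3:
  Chunk 1: 'bhd' (positions 0-2)
  Chunk 2: 'dg' (positions 3-4)
Total chunks: ceil(5 / 3) = 2

2


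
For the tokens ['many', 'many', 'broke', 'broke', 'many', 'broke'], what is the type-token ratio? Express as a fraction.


Tokens: 6
Unique types: ('broke', 'many') = 2
TTR = 2/6
Simplify: divide both by 2 -> 1/3
TTR = 1/3

1/3


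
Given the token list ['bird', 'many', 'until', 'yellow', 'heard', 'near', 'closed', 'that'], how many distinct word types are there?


Listing all tokens and tracking unique types:
  Token 1: 'bird' -> NEW (unique so far: 1)
  Token 2: 'many' -> NEW (unique so far: 2)
  Token 3: 'until' -> NEW (unique so far: 3)
  Token 4: 'yellow' -> NEW (unique so far: 4)
  Token 5: 'heard' -> NEW (unique so far: 5)
  Token 6: 'near' -> NEW (unique so far: 6)
  Token 7: 'closed' -> NEW (unique so far: 7)
  Token 8: 'that' -> NEW (unique so far: 8)
Unique types: ('bird', 'closed', 'heard', 'many', 'near', 'that', 'until', 'yellow')
Vocabulary size: 8

8


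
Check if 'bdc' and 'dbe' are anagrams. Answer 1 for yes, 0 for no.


Sort characters of 'bdc': 'bcd'
Sort characters of 'dbe': 'bde'
Sorted forms differ -> they are NOT anagrams
Result: 0

0


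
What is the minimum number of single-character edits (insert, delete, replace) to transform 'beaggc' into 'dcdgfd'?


Building DP table for s1='beaggc' (len 6) and s2='dcdgfd' (len 6):
       d  c  d  g  f  d
    0  1  2  3  4  5  6
  b 1  1  2  3  4  5  6
  e 2  2  2  3  4  5  6
  a 3  3  3  3  4  5  6
  g 4  4  4  4  3  4  5
  g 5  5  5  5  4  4  5
  c 6  6  5  6  5  5  5
Edit distance = dp[6][6] = 5

5


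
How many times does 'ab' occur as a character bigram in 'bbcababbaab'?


Scanning 'bbcababbaab' for bigram 'ab':
  Position 0: 'bb' -> no
  Position 1: 'bc' -> no
  Position 2: 'ca' -> no
  Position 3: 'ab' -> MATCH
  Position 4: 'ba' -> no
  Position 5: 'ab' -> MATCH
  Position 6: 'bb' -> no
  Position 7: 'ba' -> no
  Position 8: 'aa' -> no
  Position 9: 'ab' -> MATCH
Total matches: 3

3


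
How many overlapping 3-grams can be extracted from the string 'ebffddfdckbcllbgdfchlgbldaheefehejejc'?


String 'ebffddfdckbcllbgdfchlgbldaheefehejejc' has length L = 37.
Number of overlapping n-grams = L - n + 1
Substituting: 37 - 3 + 1 = 35

35


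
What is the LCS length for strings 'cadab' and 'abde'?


DP table for LCS of 'cadab' and 'abde':
       a  b  d  e
    0  0  0  0  0
  c 0  0  0  0  0
  a 0  1  1  1  1
  d 0  1  1  2  2
  a 0  1  1  2  2
  b 0  1  2  2  2
LCS: 'ad'
LCS length = 2

2


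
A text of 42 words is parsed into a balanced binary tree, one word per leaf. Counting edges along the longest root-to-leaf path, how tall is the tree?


In a balanced binary tree with n leaves the deepest leaf is ceil(log2(n)) edges below the root.
log2(42) = 5.3923
ceil(5.3923) = 6
height (edges) = 6

6


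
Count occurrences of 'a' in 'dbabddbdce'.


Scanning 'dbabddbdce' for 'a':
  Position 2: 'a' -> MATCH (count: 1)
Total occurrences of 'a': 1

1


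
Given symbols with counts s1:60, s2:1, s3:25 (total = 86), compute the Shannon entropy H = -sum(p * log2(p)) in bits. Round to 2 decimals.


Computing entropy H = -sum(p_i * log2(p_i)):
  s1: p = 60/86 = 0.6977, -p*log2(p) = 0.3624
  s2: p = 1/86 = 0.0116, -p*log2(p) = 0.0747
  s3: p = 25/86 = 0.2907, -p*log2(p) = 0.5181
H = sum of terms = 0.9552
Rounded to 2 decimals: 0.96

0.96


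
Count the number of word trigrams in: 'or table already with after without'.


Word trigrams from [6] words:
  Trigram 1: (or table already)
  Trigram 2: (table already with)
  Trigram 3: (already with after)
  Trigram 4: (with after without)
Total word trigrams: 6 - 2 = 4

4


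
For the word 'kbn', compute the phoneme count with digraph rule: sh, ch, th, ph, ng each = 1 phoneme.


Parsing 'kbn' greedily, digraphs first:
  'k' -> consonant phoneme (phonemes so far: 1)
  'b' -> consonant phoneme (phonemes so far: 2)
  'n' -> consonant phoneme (phonemes so far: 3)
Total phonemes: 3

3
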